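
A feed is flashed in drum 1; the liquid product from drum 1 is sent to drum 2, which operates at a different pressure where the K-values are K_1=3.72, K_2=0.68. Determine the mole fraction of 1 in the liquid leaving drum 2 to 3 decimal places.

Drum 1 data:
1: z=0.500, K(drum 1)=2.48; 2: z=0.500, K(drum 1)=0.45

x_1 (drum 2) = 0.105

Drum 1:
Rachford–Rice: g(ψ₁) = Σ zᵢ(Kᵢ−1)/(1+ψ₁(Kᵢ−1)) = 0.
Check two-phase: ΣzᵢKᵢ = 1.465 > 1 and Σzᵢ/Kᵢ = 1.313 > 1, so g(0) = 0.465 > 0 and g(1) = -0.313 < 0.
Newton–Raphson from ψ₁ = 0.5:
  ψ₁ = 0.500: g = 0.0460, g' = -0.649 → ψ₁ = 0.571
Converged at ψ₁ = 0.571.
Drum-1 compositions:
  1: x = 0.271, y = 0.672
  2: x = 0.729, y = 0.328
Drum-2 feed = drum-1 liquid: z₂ = (0.2709, 0.7291).
Drum 2:
Let ψ₂ = V/F and solve Σ zᵢ(Kᵢ−1)/(1+ψ₂(Kᵢ−1)) = 0.
Feasibility: ΣzᵢKᵢ = 1.504, Σzᵢ/Kᵢ = 1.145 — both > 1, two phases present.
Newton–Raphson from ψ₂ = 0.44:
  ψ₂ = 0.440: g = 0.0639, g' = -0.516 → ψ₂ = 0.564
  ψ₂ = 0.564: g = 0.0062, g' = -0.423 → ψ₂ = 0.578
  ψ₂ = 0.578: g = 0.0001, g' = -0.415 → ψ₂ = 0.579
Converged at ψ₂ = 0.579.
  1: x = 0.105, y = 0.392
  2: x = 0.895, y = 0.608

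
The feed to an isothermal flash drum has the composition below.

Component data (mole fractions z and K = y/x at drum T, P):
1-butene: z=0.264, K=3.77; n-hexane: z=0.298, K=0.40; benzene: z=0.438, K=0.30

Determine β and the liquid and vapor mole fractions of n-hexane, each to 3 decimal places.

Let β = V/F and solve Σ zᵢ(Kᵢ−1)/(1+β(Kᵢ−1)) = 0.
Check two-phase: ΣzᵢKᵢ = 1.246 > 1 and Σzᵢ/Kᵢ = 2.275 > 1, so g(0) = 0.246 > 0 and g(1) = -1.275 < 0.
Newton iteration, β⁰ = 0.65:
  β = 0.650: g = -0.5946, g' = -1.269 → β = 0.182
  β = 0.182: g = -0.0653, g' = -1.314 → β = 0.132
  β = 0.132: g = 0.0037, g' = -1.474 → β = 0.134
Converged at β = 0.134.
Compositions from xᵢ = zᵢ/(1+β(Kᵢ−1)), yᵢ = Kᵢxᵢ:
  1-butene: x = 0.192, y = 0.725
  n-hexane: x = 0.324, y = 0.130
  benzene: x = 0.483, y = 0.145

β = 0.134, x_n-hexane = 0.324, y_n-hexane = 0.130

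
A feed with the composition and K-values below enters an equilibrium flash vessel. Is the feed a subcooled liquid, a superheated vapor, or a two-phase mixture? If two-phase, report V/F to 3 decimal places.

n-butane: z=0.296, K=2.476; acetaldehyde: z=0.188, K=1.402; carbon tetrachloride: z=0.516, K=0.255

two-phase, V/F = 0.145

ΣzᵢKᵢ = 1.128; Σzᵢ/Kᵢ = 2.277.
Both exceed 1, so a two-phase solution exists.
Rachford–Rice: g(ψ) = Σ zᵢ(Kᵢ−1)/(1+ψ(Kᵢ−1)) = 0.
Iterate (Newton) starting at ψ = 0.5:
  ψ = 0.500: g = -0.2983, g' = -0.962 → ψ = 0.190
  ψ = 0.190: g = -0.0363, g' = -0.808 → ψ = 0.145
Converged at ψ = 0.145.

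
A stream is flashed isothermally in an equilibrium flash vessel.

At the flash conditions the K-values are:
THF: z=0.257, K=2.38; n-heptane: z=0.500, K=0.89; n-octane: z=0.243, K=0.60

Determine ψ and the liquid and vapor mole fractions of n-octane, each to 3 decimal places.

Let ψ = V/F and solve Σ zᵢ(Kᵢ−1)/(1+ψ(Kᵢ−1)) = 0.
g(0) = ΣzᵢKᵢ − 1 = 0.202 and g(1) = 1 − Σzᵢ/Kᵢ = -0.075, so a root lies in (0, 1).
Iterate (Newton) starting at ψ = 0.5:
  ψ = 0.500: g = 0.0302, g' = -0.239 → ψ = 0.626
  ψ = 0.626: g = 0.0015, g' = -0.217 → ψ = 0.633
Converged at ψ = 0.633.
Compositions from xᵢ = zᵢ/(1+ψ(Kᵢ−1)), yᵢ = Kᵢxᵢ:
  THF: x = 0.137, y = 0.326
  n-heptane: x = 0.537, y = 0.478
  n-octane: x = 0.325, y = 0.195

ψ = 0.633, x_n-octane = 0.325, y_n-octane = 0.195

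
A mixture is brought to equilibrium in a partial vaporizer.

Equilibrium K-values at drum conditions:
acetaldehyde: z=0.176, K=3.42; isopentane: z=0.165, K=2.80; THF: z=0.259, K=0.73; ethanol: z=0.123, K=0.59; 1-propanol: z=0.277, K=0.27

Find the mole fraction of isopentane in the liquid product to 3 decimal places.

Let ψ = V/F and solve Σ zᵢ(Kᵢ−1)/(1+ψ(Kᵢ−1)) = 0.
Check two-phase: ΣzᵢKᵢ = 1.400 > 1 and Σzᵢ/Kᵢ = 1.700 > 1, so g(0) = 0.400 > 0 and g(1) = -0.700 < 0.
Newton–Raphson from ψ = 0.5:
  ψ = 0.500: g = -0.1137, g' = -0.783 → ψ = 0.355
  ψ = 0.355: g = 0.0011, g' = -0.818 → ψ = 0.356
Converged at ψ = 0.356.
Compositions from xᵢ = zᵢ/(1+ψ(Kᵢ−1)), yᵢ = Kᵢxᵢ:
  acetaldehyde: x = 0.095, y = 0.323
  isopentane: x = 0.101, y = 0.282
  THF: x = 0.287, y = 0.209
  ethanol: x = 0.144, y = 0.085
  1-propanol: x = 0.374, y = 0.101

x_isopentane = 0.101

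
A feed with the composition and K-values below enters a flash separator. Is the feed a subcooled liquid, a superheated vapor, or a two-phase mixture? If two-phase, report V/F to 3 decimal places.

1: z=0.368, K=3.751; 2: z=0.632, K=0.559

two-phase, V/F = 0.605

ΣzᵢKᵢ = 1.734; Σzᵢ/Kᵢ = 1.229.
Both exceed 1, so a two-phase solution exists.
Material balance + equilibrium reduce to Σ zᵢ(Kᵢ−1)/(1+ψ(Kᵢ−1)) = 0.
Newton iteration, ψ⁰ = 0.5:
  ψ = 0.500: g = 0.0686, g' = -0.696 → ψ = 0.599
  ψ = 0.599: g = 0.0038, g' = -0.624 → ψ = 0.605
Converged at ψ = 0.605.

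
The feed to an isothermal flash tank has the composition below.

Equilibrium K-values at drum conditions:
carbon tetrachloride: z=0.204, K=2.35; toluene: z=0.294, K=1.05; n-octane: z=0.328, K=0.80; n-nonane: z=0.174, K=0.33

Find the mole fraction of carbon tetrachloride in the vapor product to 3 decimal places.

Rachford–Rice: g(V/F) = Σ zᵢ(Kᵢ−1)/(1+V/F(Kᵢ−1)) = 0.
Check two-phase: ΣzᵢKᵢ = 1.108 > 1 and Σzᵢ/Kᵢ = 1.304 > 1, so g(0) = 0.108 > 0 and g(1) = -0.304 < 0.
Newton–Raphson from V/F = 0.57:
  V/F = 0.570: g = -0.0927, g' = -0.341 → V/F = 0.298
  V/F = 0.298: g = -0.0045, g' = -0.327 → V/F = 0.284
Converged at V/F = 0.284.
Compositions from xᵢ = zᵢ/(1+V/F(Kᵢ−1)), yᵢ = Kᵢxᵢ:
  carbon tetrachloride: x = 0.147, y = 0.346
  toluene: x = 0.290, y = 0.304
  n-octane: x = 0.348, y = 0.278
  n-nonane: x = 0.215, y = 0.071

y_carbon tetrachloride = 0.346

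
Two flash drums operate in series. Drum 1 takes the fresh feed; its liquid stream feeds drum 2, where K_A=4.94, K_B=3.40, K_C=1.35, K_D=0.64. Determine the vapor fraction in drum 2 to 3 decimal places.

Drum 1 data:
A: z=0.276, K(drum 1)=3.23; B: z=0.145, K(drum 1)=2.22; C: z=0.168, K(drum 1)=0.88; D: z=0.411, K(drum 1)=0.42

V/F (drum 2) = 0.596

Drum 1:
Newton iteration, ψ₁⁰ = 0.5:
  ψ₁ = 0.500: g = 0.0437, g' = -0.667 → ψ₁ = 0.565
  ψ₁ = 0.565: g = 0.0005, g' = -0.653 → ψ₁ = 0.566
Converged at ψ₁ = 0.566.
Drum-1 compositions:
  A: x = 0.122, y = 0.394
  B: x = 0.086, y = 0.190
  C: x = 0.180, y = 0.159
  D: x = 0.612, y = 0.257
Drum-2 feed = drum-1 liquid: z₂ = (0.1220, 0.0858, 0.1802, 0.6120).
Drum 2:
Rachford–Rice: g(ψ₂) = Σ zᵢ(Kᵢ−1)/(1+ψ₂(Kᵢ−1)) = 0.
Check two-phase: ΣzᵢKᵢ = 1.529 > 1 and Σzᵢ/Kᵢ = 1.140 > 1, so g(0) = 0.529 > 0 and g(1) = -0.140 < 0.
Iterate (Newton) starting at ψ₂ = 0.44:
  ψ₂ = 0.440: g = 0.0688, g' = -0.499 → ψ₂ = 0.578
  ψ₂ = 0.578: g = 0.0071, g' = -0.405 → ψ₂ = 0.596
Converged at ψ₂ = 0.596.
  A: x = 0.036, y = 0.180
  B: x = 0.035, y = 0.120
  C: x = 0.149, y = 0.201
  D: x = 0.779, y = 0.499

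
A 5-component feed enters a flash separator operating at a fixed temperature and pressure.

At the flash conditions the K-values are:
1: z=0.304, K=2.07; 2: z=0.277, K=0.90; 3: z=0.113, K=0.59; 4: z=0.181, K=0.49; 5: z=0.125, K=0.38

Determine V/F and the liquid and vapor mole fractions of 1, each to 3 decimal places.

V/F = 0.195, x_1 = 0.252, y_1 = 0.521

Rachford–Rice: g(V/F) = Σ zᵢ(Kᵢ−1)/(1+V/F(Kᵢ−1)) = 0.
Feasibility: ΣzᵢKᵢ = 1.081, Σzᵢ/Kᵢ = 1.344 — both > 1, two phases present.
Newton–Raphson from V/F = 0.5:
  V/F = 0.500: g = -0.1118, g' = -0.367 → V/F = 0.195
Converged at V/F = 0.195.
Compositions from xᵢ = zᵢ/(1+V/F(Kᵢ−1)), yᵢ = Kᵢxᵢ:
  1: x = 0.252, y = 0.521
  2: x = 0.282, y = 0.254
  3: x = 0.123, y = 0.072
  4: x = 0.201, y = 0.098
  5: x = 0.142, y = 0.054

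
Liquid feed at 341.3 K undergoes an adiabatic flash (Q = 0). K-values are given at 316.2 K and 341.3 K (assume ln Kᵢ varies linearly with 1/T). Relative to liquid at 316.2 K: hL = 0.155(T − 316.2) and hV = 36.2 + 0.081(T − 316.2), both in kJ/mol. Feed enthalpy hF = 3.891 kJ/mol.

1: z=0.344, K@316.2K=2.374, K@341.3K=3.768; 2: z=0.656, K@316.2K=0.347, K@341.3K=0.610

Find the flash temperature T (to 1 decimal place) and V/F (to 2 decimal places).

T = 318.4 K, V/F = 0.10

Adiabatic flash: solve Rachford–Rice at each trial T, then check hF = ψ·hV(T) + (1−ψ)·hL(T).
  T = 316.2 K: K = (2.374, 0.347), RR gives ψ = 0.049, H_out = 1.787 kJ/mol
  T = 341.3 K: K = (3.768, 0.610), RR gives ψ = 0.645, H_out = 26.043 kJ/mol
  T = 328.8 K: K = (3.020, 0.466), RR gives ψ = 0.319, H_out = 13.202 kJ/mol
  T = 322.5 K: K = (2.684, 0.403), RR gives ψ = 0.187, H_out = 7.650 kJ/mol
  T = 319.4 K: K = (2.528, 0.375), RR gives ψ = 0.121, H_out = 4.844 kJ/mol
  T = 317.8 K: K = (2.450, 0.361), RR gives ψ = 0.086, H_out = 3.341 kJ/mol
Linear interpolation between T = 317.8 (H_out = 3.341) and T = 319.4 (H_out = 4.844) on hF = 3.891 gives T ≈ 318.4 K, at which ψ = 0.10.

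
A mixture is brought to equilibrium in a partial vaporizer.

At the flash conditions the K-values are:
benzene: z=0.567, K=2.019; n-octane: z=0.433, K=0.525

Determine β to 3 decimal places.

β = 0.769

Let β = V/F and solve Σ zᵢ(Kᵢ−1)/(1+β(Kᵢ−1)) = 0.
Check two-phase: ΣzᵢKᵢ = 1.372 > 1 and Σzᵢ/Kᵢ = 1.106 > 1, so g(0) = 0.372 > 0 and g(1) = -0.106 < 0.
Binary case is linear: z₁(K₁−1)(1+β(K₂−1)) + z₂(K₂−1)(1+β(K₁−1)) = 0
⇒ β = [z₁(K₁−1)+z₂(K₂−1)] / [−(K₁−1)(K₂−1)] = 0.3721/0.4840 = 0.769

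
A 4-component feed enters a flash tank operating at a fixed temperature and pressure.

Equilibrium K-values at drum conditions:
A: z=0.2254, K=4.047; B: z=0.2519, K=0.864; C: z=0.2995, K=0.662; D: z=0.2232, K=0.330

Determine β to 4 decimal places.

Let β = V/F and solve Σ zᵢ(Kᵢ−1)/(1+β(Kᵢ−1)) = 0.
Check two-phase: ΣzᵢKᵢ = 1.4018 > 1 and Σzᵢ/Kᵢ = 1.4760 > 1, so g(0) = 0.4018 > 0 and g(1) = -0.4760 < 0.
Newton–Raphson from β = 0.42:
  β = 0.4200: g = -0.06116, g' = -0.6484 → β = 0.3257
  β = 0.3257: g = 0.00384, g' = -0.7394 → β = 0.3309
Converged at β = 0.3309.

β = 0.3309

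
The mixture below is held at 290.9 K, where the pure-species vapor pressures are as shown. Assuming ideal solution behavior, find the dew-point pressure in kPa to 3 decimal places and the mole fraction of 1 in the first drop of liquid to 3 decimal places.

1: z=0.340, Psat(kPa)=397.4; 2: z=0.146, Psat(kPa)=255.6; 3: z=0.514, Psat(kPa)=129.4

Pdew = 185.221 kPa, x_1 = 0.158

At the dew point ψ → 1, so Σzᵢ/Kᵢ = 1 with Kᵢ = Pᵢˢᵃᵗ/P ⇒ 1/P = Σzᵢ/Pᵢˢᵃᵗ.
1/P = 0.340/397.4 + 0.146/255.6 + 0.514/129.4 = 0.005399 ⇒ P = 185.221 kPa
xᵢ = zᵢP/Pᵢˢᵃᵗ ⇒ x_1 = 0.340·185.221/397.4 = 0.158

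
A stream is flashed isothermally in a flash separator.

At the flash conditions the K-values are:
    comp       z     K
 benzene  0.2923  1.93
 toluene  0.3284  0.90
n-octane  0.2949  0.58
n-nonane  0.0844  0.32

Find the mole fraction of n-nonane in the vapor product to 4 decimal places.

y_n-nonane = 0.0308

Material balance + equilibrium reduce to Σ zᵢ(Kᵢ−1)/(1+ψ(Kᵢ−1)) = 0.
Feasibility: ΣzᵢKᵢ = 1.0577, Σzᵢ/Kᵢ = 1.2885 — both > 1, two phases present.
Iterate (Newton) starting at ψ = 0.4:
  ψ = 0.4000: g = -0.06378, g' = -0.2867 → ψ = 0.1775
  ψ = 0.1775: g = 0.00078, g' = -0.3009 → ψ = 0.1801
Converged at ψ = 0.1801.
Compositions from xᵢ = zᵢ/(1+ψ(Kᵢ−1)), yᵢ = Kᵢxᵢ:
  benzene: x = 0.2504, y = 0.4832
  toluene: x = 0.3344, y = 0.3010
  n-octane: x = 0.3190, y = 0.1850
  n-nonane: x = 0.0962, y = 0.0308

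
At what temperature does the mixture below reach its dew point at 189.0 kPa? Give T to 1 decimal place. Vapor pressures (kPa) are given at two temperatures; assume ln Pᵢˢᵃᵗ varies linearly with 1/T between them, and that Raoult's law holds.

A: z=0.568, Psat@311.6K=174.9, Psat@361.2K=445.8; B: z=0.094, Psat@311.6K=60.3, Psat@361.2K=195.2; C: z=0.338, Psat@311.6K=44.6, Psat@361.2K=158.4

T = 346.4 K

Dew-point temperature: Σzᵢ·P/Pᵢˢᵃᵗ(T) = 1. Interpolate ln Pᵢˢᵃᵗ = aᵢ + bᵢ/T.
  T = 311.6 K: ΣzᵢP/Pᵢˢᵃᵗ = 2.3407
  T = 361.2 K: ΣzᵢP/Pᵢˢᵃᵗ = 0.7351
  T = 336.4 K: ΣzᵢP/Pᵢˢᵃᵗ = 1.2536
  T = 348.8 K: ΣzᵢP/Pᵢˢᵃᵗ = 0.9503
  T = 342.6 K: ΣzᵢP/Pᵢˢᵃᵗ = 1.0886
  T = 345.7 K: ΣzᵢP/Pᵢˢᵃᵗ = 1.0165
  T = 347.2 K: ΣzᵢP/Pᵢˢᵃᵗ = 0.9837
  T = 346.4 K: ΣzᵢP/Pᵢˢᵃᵗ = 1.0010
Interpolating between 346.4 K and 347.2 K gives T ≈ 346.4 K.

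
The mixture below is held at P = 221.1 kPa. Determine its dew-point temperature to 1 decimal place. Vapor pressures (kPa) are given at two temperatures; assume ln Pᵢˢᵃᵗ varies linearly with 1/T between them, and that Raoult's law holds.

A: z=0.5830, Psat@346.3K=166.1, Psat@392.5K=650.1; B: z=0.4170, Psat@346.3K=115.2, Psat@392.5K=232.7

T = 365.8 K

Dew-point temperature: Σzᵢ·P/Pᵢˢᵃᵗ(T) = 1. Interpolate ln Pᵢˢᵃᵗ = aᵢ + bᵢ/T.
  T = 346.3 K: ΣzᵢP/Pᵢˢᵃᵗ = 1.5764
  T = 392.5 K: ΣzᵢP/Pᵢˢᵃᵗ = 0.5945
  T = 369.4 K: ΣzᵢP/Pᵢˢᵃᵗ = 0.9268
  T = 357.9 K: ΣzᵢP/Pᵢˢᵃᵗ = 1.1924
  T = 363.6 K: ΣzᵢP/Pᵢˢᵃᵗ = 1.0494
  T = 366.5 K: ΣzᵢP/Pᵢˢᵃᵗ = 0.9855
Interpolating between 363.6 K and 366.5 K gives T ≈ 365.8 K.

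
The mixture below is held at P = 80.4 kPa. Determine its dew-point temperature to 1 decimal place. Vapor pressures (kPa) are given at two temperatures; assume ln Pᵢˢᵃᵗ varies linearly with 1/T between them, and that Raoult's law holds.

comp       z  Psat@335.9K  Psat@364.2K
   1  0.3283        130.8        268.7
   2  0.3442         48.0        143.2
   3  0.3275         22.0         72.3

Dew-point temperature: Σzᵢ·P/Pᵢˢᵃᵗ(T) = 1. Interpolate ln Pᵢˢᵃᵗ = aᵢ + bᵢ/T.
  T = 335.9 K: ΣzᵢP/Pᵢˢᵃᵗ = 1.9752
  T = 364.2 K: ΣzᵢP/Pᵢˢᵃᵗ = 0.6557
  T = 350.0 K: ΣzᵢP/Pᵢˢᵃᵗ = 1.1120
  T = 357.1 K: ΣzᵢP/Pᵢˢᵃᵗ = 0.8488
  T = 353.6 K: ΣzᵢP/Pᵢˢᵃᵗ = 0.9682
  T = 351.8 K: ΣzᵢP/Pᵢˢᵃᵗ = 1.0372
Interpolating between 351.8 K and 353.6 K gives T ≈ 352.8 K.

T = 352.8 K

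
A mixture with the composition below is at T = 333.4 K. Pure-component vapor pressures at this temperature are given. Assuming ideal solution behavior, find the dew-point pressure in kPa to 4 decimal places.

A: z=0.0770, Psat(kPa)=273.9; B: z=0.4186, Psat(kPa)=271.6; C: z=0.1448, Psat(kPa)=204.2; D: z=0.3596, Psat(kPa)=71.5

At the dew point ψ → 1, so Σzᵢ/Kᵢ = 1 with Kᵢ = Pᵢˢᵃᵗ/P ⇒ 1/P = Σzᵢ/Pᵢˢᵃᵗ.
1/P = 0.0770/273.9 + 0.4186/271.6 + 0.1448/204.2 + 0.3596/71.5 = 0.0075608 ⇒ P = 132.2604 kPa

Pdew = 132.2604 kPa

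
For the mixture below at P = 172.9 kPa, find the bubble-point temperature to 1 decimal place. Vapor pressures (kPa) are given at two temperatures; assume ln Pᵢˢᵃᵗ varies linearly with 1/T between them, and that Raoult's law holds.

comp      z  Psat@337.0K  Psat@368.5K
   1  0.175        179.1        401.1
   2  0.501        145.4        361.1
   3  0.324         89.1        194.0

T = 346.0 K

Bubble-point temperature: ΣzᵢPᵢˢᵃᵗ(T) = P. Interpolate ln Pᵢˢᵃᵗ = aᵢ + bᵢ/T.
  T = 337.0 K: ΣzᵢPᵢˢᵃᵗ = 133.06 kPa
  T = 368.5 K: ΣzᵢPᵢˢᵃᵗ = 313.96 kPa
  T = 352.8 K: ΣzᵢPᵢˢᵃᵗ = 208.54 kPa
  T = 344.9 K: ΣzᵢPᵢˢᵃᵗ = 167.41 kPa
  T = 348.9 K: ΣzᵢPᵢˢᵃᵗ = 187.33 kPa
  T = 346.9 K: ΣzᵢPᵢˢᵃᵗ = 177.15 kPa
Interpolating between 344.9 K and 346.9 K gives T ≈ 346.0 K.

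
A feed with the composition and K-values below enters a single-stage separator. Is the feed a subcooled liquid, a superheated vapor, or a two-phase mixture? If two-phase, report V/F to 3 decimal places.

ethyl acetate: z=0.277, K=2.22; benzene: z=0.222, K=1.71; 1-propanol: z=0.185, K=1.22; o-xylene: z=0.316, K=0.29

two-phase, V/F = 0.524

ΣzᵢKᵢ = 1.312; Σzᵢ/Kᵢ = 1.496.
Both exceed 1, so a two-phase solution exists.
Iterate (Newton) starting at ψ = 0.5:
  ψ = 0.500: g = 0.0150, g' = -0.610 → ψ = 0.525
  ψ = 0.525: g = -0.0002, g' = -0.624 → ψ = 0.524
Converged at ψ = 0.524.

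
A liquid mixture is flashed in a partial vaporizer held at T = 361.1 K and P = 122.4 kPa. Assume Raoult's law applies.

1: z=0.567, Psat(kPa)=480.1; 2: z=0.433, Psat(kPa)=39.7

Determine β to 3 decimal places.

β = 0.691

Raoult's law: Kᵢ = Pᵢˢᵃᵗ/P = Pᵢˢᵃᵗ/122.4.
  K_1 = 480.1/122.4 = 3.92239, K_2 = 39.7/122.4 = 0.32435
Binary case is linear: z₁(K₁−1)(1+β(K₂−1)) + z₂(K₂−1)(1+β(K₁−1)) = 0
⇒ β = [z₁(K₁−1)+z₂(K₂−1)] / [−(K₁−1)(K₂−1)] = 1.3644/1.9745 = 0.691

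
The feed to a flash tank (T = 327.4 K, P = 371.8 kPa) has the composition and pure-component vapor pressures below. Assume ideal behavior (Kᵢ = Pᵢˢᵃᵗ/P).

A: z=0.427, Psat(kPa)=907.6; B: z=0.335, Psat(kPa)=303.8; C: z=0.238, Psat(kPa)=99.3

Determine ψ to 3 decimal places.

ψ = 0.523

Raoult's law: Kᵢ = Pᵢˢᵃᵗ/P = Pᵢˢᵃᵗ/371.8.
  K_A = 907.6/371.8 = 2.44110, K_B = 303.8/371.8 = 0.81711, K_C = 99.3/371.8 = 0.26708
Rachford–Rice: g(ψ) = Σ zᵢ(Kᵢ−1)/(1+ψ(Kᵢ−1)) = 0.
Check two-phase: ΣzᵢKᵢ = 1.380 > 1 and Σzᵢ/Kᵢ = 1.476 > 1, so g(0) = 0.380 > 0 and g(1) = -0.476 < 0.
Iterate (Newton) starting at ψ = 0.5:
  ψ = 0.500: g = 0.0149, g' = -0.632 → ψ = 0.524
  ψ = 0.524: g = -0.0001, g' = -0.638 → ψ = 0.523
Converged at ψ = 0.523.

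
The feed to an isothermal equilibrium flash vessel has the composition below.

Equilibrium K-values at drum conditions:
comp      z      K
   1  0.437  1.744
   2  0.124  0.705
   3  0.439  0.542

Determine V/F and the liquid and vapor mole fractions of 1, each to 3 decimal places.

V/F = 0.275, x_1 = 0.363, y_1 = 0.633

Newton iteration, V/F⁰ = 0.53:
  V/F = 0.530: g = -0.0757, g' = -0.300 → V/F = 0.278
  V/F = 0.278: g = -0.0008, g' = -0.300 → V/F = 0.275
Converged at V/F = 0.275.
Compositions from xᵢ = zᵢ/(1+V/F(Kᵢ−1)), yᵢ = Kᵢxᵢ:
  1: x = 0.363, y = 0.633
  2: x = 0.135, y = 0.095
  3: x = 0.502, y = 0.272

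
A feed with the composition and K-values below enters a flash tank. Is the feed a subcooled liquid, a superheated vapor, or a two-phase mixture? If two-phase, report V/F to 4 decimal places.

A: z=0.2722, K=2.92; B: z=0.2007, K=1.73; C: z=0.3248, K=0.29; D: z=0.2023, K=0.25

ΣzᵢKᵢ = 1.2868; Σzᵢ/Kᵢ = 2.1384.
Both exceed 1, so a two-phase solution exists.
Rachford–Rice: g(ψ) = Σ zᵢ(Kᵢ−1)/(1+ψ(Kᵢ−1)) = 0.
Newton–Raphson from ψ = 0.5:
  ψ = 0.5000: g = -0.22631, g' = -1.0035 → ψ = 0.2745
  ψ = 0.2745: g = -0.01317, g' = -0.9376 → ψ = 0.2604
  ψ = 0.2604: g = 0.00004, g' = -0.9437 → ψ = 0.2605
Converged at ψ = 0.2605.

two-phase, V/F = 0.2605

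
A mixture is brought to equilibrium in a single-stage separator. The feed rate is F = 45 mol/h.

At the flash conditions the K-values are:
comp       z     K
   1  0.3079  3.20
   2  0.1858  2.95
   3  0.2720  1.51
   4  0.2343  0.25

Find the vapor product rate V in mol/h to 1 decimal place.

V = 37.7 mol/h

Let β = V/F and solve Σ zᵢ(Kᵢ−1)/(1+β(Kᵢ−1)) = 0.
Check two-phase: ΣzᵢKᵢ = 2.0027 > 1 and Σzᵢ/Kᵢ = 1.2765 > 1, so g(0) = 1.0027 > 0 and g(1) = -0.2765 < 0.
Newton iteration, β⁰ = 0.47:
  β = 0.4700: g = 0.36258, g' = -0.9129 → β = 0.8672
  β = 0.8672: g = -0.03882, g' = -1.3860 → β = 0.8391
  β = 0.8391: g = -0.00154, g' = -1.2797 → β = 0.8379
Converged at β = 0.8379.
Then V = β·F = 0.8379·45 = 37.7 mol/h and L = F − V = 7.3 mol/h.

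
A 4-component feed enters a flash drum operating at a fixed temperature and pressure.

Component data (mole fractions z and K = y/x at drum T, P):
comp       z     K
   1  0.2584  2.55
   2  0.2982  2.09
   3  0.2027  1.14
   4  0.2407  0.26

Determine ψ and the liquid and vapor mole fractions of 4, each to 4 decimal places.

ψ = 0.7383, x_4 = 0.5305, y_4 = 0.1379

Material balance + equilibrium reduce to Σ zᵢ(Kᵢ−1)/(1+ψ(Kᵢ−1)) = 0.
g(0) = ΣzᵢKᵢ − 1 = 0.5758 and g(1) = 1 − Σzᵢ/Kᵢ = -0.3476, so a root lies in (0, 1).
Newton–Raphson from ψ = 0.57:
  ψ = 0.5700: g = 0.13135, g' = -0.7074 → ψ = 0.7557
  ψ = 0.7557: g = -0.01572, g' = -0.9198 → ψ = 0.7386
  ψ = 0.7386: g = -0.00028, g' = -0.8880 → ψ = 0.7383
Converged at ψ = 0.7383.
Compositions from xᵢ = zᵢ/(1+ψ(Kᵢ−1)), yᵢ = Kᵢxᵢ:
  1: x = 0.1205, y = 0.3073
  2: x = 0.1652, y = 0.3453
  3: x = 0.1837, y = 0.2094
  4: x = 0.5305, y = 0.1379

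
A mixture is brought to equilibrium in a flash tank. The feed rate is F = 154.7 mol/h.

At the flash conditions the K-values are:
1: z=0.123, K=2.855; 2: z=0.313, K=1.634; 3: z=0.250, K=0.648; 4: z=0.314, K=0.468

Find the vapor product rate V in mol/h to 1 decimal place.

V = 52.3 mol/h

Iterate (Newton) starting at V/F = 0.62:
  V/F = 0.620: g = -0.1133, g' = -0.405 → V/F = 0.340
  V/F = 0.340: g = -0.0009, g' = -0.417 → V/F = 0.338
Converged at V/F = 0.338.
Then V = V/F·F = 0.3383·154.7 = 52.3 mol/h and L = F − V = 102.4 mol/h.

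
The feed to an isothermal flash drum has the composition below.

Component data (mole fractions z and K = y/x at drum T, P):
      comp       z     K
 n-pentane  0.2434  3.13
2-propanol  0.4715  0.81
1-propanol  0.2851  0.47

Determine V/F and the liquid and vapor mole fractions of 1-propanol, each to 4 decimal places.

V/F = 0.3816, x_1-propanol = 0.3574, y_1-propanol = 0.1680

Iterate (Newton) starting at V/F = 0.65:
  V/F = 0.6500: g = -0.11530, g' = -0.4028 → V/F = 0.3637
  V/F = 0.3637: g = 0.00870, g' = -0.4932 → V/F = 0.3814
  V/F = 0.3814: g = 0.00010, g' = -0.4818 → V/F = 0.3816
Converged at V/F = 0.3816.
Compositions from xᵢ = zᵢ/(1+V/F(Kᵢ−1)), yᵢ = Kᵢxᵢ:
  n-pentane: x = 0.1343, y = 0.4203
  2-propanol: x = 0.5084, y = 0.4118
  1-propanol: x = 0.3574, y = 0.1680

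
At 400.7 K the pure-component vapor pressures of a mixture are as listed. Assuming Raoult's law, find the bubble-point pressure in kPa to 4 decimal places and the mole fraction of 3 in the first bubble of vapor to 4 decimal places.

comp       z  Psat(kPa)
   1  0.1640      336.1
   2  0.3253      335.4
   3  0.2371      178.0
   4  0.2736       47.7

Pbub = 219.4805 kPa, y_3 = 0.1923

At the bubble point ψ → 0, so ΣzᵢKᵢ = 1 with Kᵢ = Pᵢˢᵃᵗ/P ⇒ P = ΣzᵢPᵢˢᵃᵗ.
P = 0.1640·336.1 + 0.3253·335.4 + 0.2371·178.0 + 0.2736·47.7 = 219.4805 kPa
yᵢ = zᵢPᵢˢᵃᵗ/P ⇒ y_3 = 0.2371·178.0/219.4805 = 0.1923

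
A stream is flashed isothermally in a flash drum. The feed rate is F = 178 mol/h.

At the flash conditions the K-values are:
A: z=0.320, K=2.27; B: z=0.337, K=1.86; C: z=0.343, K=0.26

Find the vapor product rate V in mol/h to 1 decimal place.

Material balance + equilibrium reduce to Σ zᵢ(Kᵢ−1)/(1+β(Kᵢ−1)) = 0.
Feasibility: ΣzᵢKᵢ = 1.442, Σzᵢ/Kᵢ = 1.641 — both > 1, two phases present.
Newton iteration, β⁰ = 0.5:
  β = 0.500: g = 0.0483, g' = -0.788 → β = 0.561
  β = 0.561: g = -0.0014, g' = -0.839 → β = 0.560
Converged at β = 0.560.
Then V = β·F = 0.5596·178 = 99.6 mol/h and L = F − V = 78.4 mol/h.

V = 99.6 mol/h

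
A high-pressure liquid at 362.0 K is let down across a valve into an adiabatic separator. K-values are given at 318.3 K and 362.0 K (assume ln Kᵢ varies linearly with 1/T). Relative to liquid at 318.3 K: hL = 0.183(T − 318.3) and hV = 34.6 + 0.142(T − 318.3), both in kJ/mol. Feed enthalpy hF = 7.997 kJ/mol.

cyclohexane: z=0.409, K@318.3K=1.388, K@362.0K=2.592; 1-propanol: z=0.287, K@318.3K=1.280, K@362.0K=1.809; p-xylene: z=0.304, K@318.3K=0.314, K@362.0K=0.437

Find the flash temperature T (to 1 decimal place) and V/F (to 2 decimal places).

T = 320.3 K, V/F = 0.22

Adiabatic flash: solve Rachford–Rice at each trial T, then check hF = ψ·hV(T) + (1−ψ)·hL(T).
  T = 318.3 K: K = (1.388, 1.280, 0.314), RR gives ψ = 0.129, H_out = 4.449 kJ/mol
  T = 362.0 K: K = (2.592, 1.809, 0.437), RR gives ψ = 0.983, H_out = 40.244 kJ/mol
  T = 340.1 K: K = (1.934, 1.538, 0.374), RR gives ψ = 0.708, H_out = 27.865 kJ/mol
  T = 329.2 K: K = (1.647, 1.407, 0.344), RR gives ψ = 0.501, H_out = 19.092 kJ/mol
  T = 323.8 K: K = (1.515, 1.344, 0.329), RR gives ψ = 0.350, H_out = 13.045 kJ/mol
  T = 321.1 K: K = (1.452, 1.312, 0.322), RR gives ψ = 0.253, H_out = 9.241 kJ/mol
  T = 319.7 K: K = (1.420, 1.296, 0.318), RR gives ψ = 0.194, H_out = 6.973 kJ/mol
Linear interpolation between T = 319.7 (H_out = 6.973) and T = 321.1 (H_out = 9.241) on hF = 7.997 gives T ≈ 320.3 K, at which ψ = 0.22.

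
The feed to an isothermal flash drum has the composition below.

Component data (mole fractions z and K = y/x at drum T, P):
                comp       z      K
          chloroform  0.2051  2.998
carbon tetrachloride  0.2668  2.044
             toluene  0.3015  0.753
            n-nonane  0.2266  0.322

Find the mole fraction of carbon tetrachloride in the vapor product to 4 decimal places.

y_carbon tetrachloride = 0.3314

Let β = V/F and solve Σ zᵢ(Kᵢ−1)/(1+β(Kᵢ−1)) = 0.
g(0) = ΣzᵢKᵢ − 1 = 0.4602 and g(1) = 1 − Σzᵢ/Kᵢ = -0.3031, so a root lies in (0, 1).
Newton–Raphson from β = 0.68:
  β = 0.6800: g = -0.03793, g' = -0.6318 → β = 0.6200
  β = 0.6200: g = -0.00084, g' = -0.6062 → β = 0.6186
Converged at β = 0.6186.
Compositions from xᵢ = zᵢ/(1+β(Kᵢ−1)), yᵢ = Kᵢxᵢ:
  chloroform: x = 0.0917, y = 0.2750
  carbon tetrachloride: x = 0.1621, y = 0.3314
  toluene: x = 0.3559, y = 0.2680
  n-nonane: x = 0.3903, y = 0.1257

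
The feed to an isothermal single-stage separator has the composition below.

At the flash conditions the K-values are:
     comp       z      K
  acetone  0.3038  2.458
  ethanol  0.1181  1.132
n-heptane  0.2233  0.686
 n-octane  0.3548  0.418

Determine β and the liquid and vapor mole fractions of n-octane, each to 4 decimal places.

Let β = V/F and solve Σ zᵢ(Kᵢ−1)/(1+β(Kᵢ−1)) = 0.
Feasibility: ΣzᵢKᵢ = 1.1819, Σzᵢ/Kᵢ = 1.4022 — both > 1, two phases present.
Newton iteration, β⁰ = 0.5:
  β = 0.5000: g = -0.10361, g' = -0.4879 → β = 0.2876
  β = 0.2876: g = 0.00200, g' = -0.5224 → β = 0.2915
Converged at β = 0.2915.
Compositions from xᵢ = zᵢ/(1+β(Kᵢ−1)), yᵢ = Kᵢxᵢ:
  acetone: x = 0.2132, y = 0.5240
  ethanol: x = 0.1137, y = 0.1287
  n-heptane: x = 0.2458, y = 0.1686
  n-octane: x = 0.4273, y = 0.1786

β = 0.2915, x_n-octane = 0.4273, y_n-octane = 0.1786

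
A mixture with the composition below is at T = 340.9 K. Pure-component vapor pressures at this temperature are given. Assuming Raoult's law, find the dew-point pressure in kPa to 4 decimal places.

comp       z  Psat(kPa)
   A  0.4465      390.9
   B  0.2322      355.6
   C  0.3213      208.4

At the dew point ψ → 1, so Σzᵢ/Kᵢ = 1 with Kᵢ = Pᵢˢᵃᵗ/P ⇒ 1/P = Σzᵢ/Pᵢˢᵃᵗ.
1/P = 0.4465/390.9 + 0.2322/355.6 + 0.3213/208.4 = 0.0033370 ⇒ P = 299.6737 kPa

Pdew = 299.6737 kPa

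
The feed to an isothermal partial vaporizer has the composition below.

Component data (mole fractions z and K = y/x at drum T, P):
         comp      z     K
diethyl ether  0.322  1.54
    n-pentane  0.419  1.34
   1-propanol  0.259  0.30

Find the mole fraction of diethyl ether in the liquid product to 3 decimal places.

Material balance + equilibrium reduce to Σ zᵢ(Kᵢ−1)/(1+ψ(Kᵢ−1)) = 0.
Check two-phase: ΣzᵢKᵢ = 1.135 > 1 and Σzᵢ/Kᵢ = 1.385 > 1, so g(0) = 0.135 > 0 and g(1) = -0.385 < 0.
Newton–Raphson from ψ = 0.5:
  ψ = 0.500: g = -0.0202, g' = -0.394 → ψ = 0.449
  ψ = 0.449: g = -0.0007, g' = -0.367 → ψ = 0.447
Converged at ψ = 0.447.
Compositions from xᵢ = zᵢ/(1+ψ(Kᵢ−1)), yᵢ = Kᵢxᵢ:
  diethyl ether: x = 0.259, y = 0.400
  n-pentane: x = 0.364, y = 0.487
  1-propanol: x = 0.377, y = 0.113

x_diethyl ether = 0.259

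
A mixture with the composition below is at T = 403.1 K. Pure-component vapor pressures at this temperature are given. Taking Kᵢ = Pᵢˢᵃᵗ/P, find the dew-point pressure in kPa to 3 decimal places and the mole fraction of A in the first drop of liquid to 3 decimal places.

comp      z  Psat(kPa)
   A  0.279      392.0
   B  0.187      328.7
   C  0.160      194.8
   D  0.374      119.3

At the dew point ψ → 1, so Σzᵢ/Kᵢ = 1 with Kᵢ = Pᵢˢᵃᵗ/P ⇒ 1/P = Σzᵢ/Pᵢˢᵃᵗ.
1/P = 0.279/392.0 + 0.187/328.7 + 0.160/194.8 + 0.374/119.3 = 0.005237 ⇒ P = 190.951 kPa
xᵢ = zᵢP/Pᵢˢᵃᵗ ⇒ x_A = 0.279·190.951/392.0 = 0.136

Pdew = 190.951 kPa, x_A = 0.136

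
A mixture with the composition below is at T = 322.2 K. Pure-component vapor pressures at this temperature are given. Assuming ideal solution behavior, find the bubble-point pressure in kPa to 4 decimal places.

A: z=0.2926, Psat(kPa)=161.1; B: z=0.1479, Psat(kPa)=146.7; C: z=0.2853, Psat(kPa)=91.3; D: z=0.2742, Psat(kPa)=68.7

Pbub = 113.7202 kPa

At the bubble point ψ → 0, so ΣzᵢKᵢ = 1 with Kᵢ = Pᵢˢᵃᵗ/P ⇒ P = ΣzᵢPᵢˢᵃᵗ.
P = 0.2926·161.1 + 0.1479·146.7 + 0.2853·91.3 + 0.2742·68.7 = 113.7202 kPa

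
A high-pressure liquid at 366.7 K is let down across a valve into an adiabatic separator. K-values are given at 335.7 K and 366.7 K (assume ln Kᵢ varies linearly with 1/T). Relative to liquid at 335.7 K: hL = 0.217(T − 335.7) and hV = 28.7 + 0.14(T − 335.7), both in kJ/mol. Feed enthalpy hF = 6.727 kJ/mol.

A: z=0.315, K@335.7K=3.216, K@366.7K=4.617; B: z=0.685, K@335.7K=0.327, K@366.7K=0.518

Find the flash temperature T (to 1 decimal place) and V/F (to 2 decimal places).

Adiabatic flash: solve Rachford–Rice at each trial T, then check hF = ψ·hV(T) + (1−ψ)·hL(T).
  T = 335.7 K: K = (3.216, 0.327), RR gives ψ = 0.159, H_out = 4.562 kJ/mol
  T = 366.7 K: K = (4.617, 0.518), RR gives ψ = 0.464, H_out = 18.940 kJ/mol
  T = 351.2 K: K = (3.884, 0.416), RR gives ψ = 0.302, H_out = 11.661 kJ/mol
  T = 343.4 K: K = (3.540, 0.369), RR gives ψ = 0.230, H_out = 8.131 kJ/mol
  T = 339.5 K: K = (3.374, 0.348), RR gives ψ = 0.194, H_out = 6.342 kJ/mol
  T = 341.4 K: K = (3.454, 0.358), RR gives ψ = 0.212, H_out = 7.217 kJ/mol
Linear interpolation between T = 339.5 (H_out = 6.342) and T = 341.4 (H_out = 7.217) on hF = 6.727 gives T ≈ 340.3 K, at which ψ = 0.20.

T = 340.3 K, V/F = 0.20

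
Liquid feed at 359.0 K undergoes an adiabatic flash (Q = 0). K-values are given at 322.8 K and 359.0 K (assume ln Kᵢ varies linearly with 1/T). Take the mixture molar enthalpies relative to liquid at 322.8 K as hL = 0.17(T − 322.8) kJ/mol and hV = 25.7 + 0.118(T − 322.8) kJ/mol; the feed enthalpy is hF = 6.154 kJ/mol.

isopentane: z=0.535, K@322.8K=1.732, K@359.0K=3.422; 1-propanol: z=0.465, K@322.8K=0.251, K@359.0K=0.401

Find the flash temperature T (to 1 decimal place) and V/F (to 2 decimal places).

Adiabatic flash: solve Rachford–Rice at each trial T, then check hF = ψ·hV(T) + (1−ψ)·hL(T).
  T = 322.8 K: K = (1.732, 0.251), RR gives ψ = 0.079, H_out = 2.031 kJ/mol
  T = 359.0 K: K = (3.422, 0.401), RR gives ψ = 0.701, H_out = 22.854 kJ/mol
  T = 340.9 K: K = (2.479, 0.321), RR gives ψ = 0.474, H_out = 14.807 kJ/mol
  T = 331.9 K: K = (2.084, 0.285), RR gives ψ = 0.320, H_out = 9.607 kJ/mol
  T = 327.4 K: K = (1.904, 0.268), RR gives ψ = 0.217, H_out = 6.298 kJ/mol
  T = 325.1 K: K = (1.817, 0.259), RR gives ψ = 0.153, H_out = 4.306 kJ/mol
Linear interpolation between T = 325.1 (H_out = 4.306) and T = 327.4 (H_out = 6.298) on hF = 6.154 gives T ≈ 327.2 K, at which ψ = 0.21.

T = 327.2 K, V/F = 0.21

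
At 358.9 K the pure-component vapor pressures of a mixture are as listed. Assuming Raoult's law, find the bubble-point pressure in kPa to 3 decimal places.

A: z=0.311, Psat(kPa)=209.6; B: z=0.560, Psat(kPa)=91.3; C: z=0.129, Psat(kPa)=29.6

Pbub = 120.132 kPa

At the bubble point ψ → 0, so ΣzᵢKᵢ = 1 with Kᵢ = Pᵢˢᵃᵗ/P ⇒ P = ΣzᵢPᵢˢᵃᵗ.
P = 0.311·209.6 + 0.560·91.3 + 0.129·29.6 = 120.132 kPa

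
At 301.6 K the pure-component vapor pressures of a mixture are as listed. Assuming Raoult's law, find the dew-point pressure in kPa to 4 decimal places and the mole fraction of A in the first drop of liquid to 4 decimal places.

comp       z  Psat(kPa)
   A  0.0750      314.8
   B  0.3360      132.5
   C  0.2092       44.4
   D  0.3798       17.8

At the dew point ψ → 1, so Σzᵢ/Kᵢ = 1 with Kᵢ = Pᵢˢᵃᵗ/P ⇒ 1/P = Σzᵢ/Pᵢˢᵃᵗ.
1/P = 0.0750/314.8 + 0.3360/132.5 + 0.2092/44.4 + 0.3798/17.8 = 0.0288229 ⇒ P = 34.6947 kPa
xᵢ = zᵢP/Pᵢˢᵃᵗ ⇒ x_A = 0.0750·34.6947/314.8 = 0.0083

Pdew = 34.6947 kPa, x_A = 0.0083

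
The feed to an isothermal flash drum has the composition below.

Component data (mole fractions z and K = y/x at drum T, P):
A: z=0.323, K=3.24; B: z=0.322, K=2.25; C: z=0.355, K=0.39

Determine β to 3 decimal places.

β = 0.844

Material balance + equilibrium reduce to Σ zᵢ(Kᵢ−1)/(1+β(Kᵢ−1)) = 0.
g(0) = ΣzᵢKᵢ − 1 = 0.909 and g(1) = 1 − Σzᵢ/Kᵢ = -0.153, so a root lies in (0, 1).
Newton iteration, β⁰ = 0.5:
  β = 0.500: g = 0.2774, g' = -0.825 → β = 0.836
  β = 0.836: g = 0.0064, g' = -0.867 → β = 0.844
Converged at β = 0.844.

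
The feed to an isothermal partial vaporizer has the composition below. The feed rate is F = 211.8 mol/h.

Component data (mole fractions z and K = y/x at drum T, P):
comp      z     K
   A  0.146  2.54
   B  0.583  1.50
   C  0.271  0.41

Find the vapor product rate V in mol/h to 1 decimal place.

V = 172.1 mol/h

Material balance + equilibrium reduce to Σ zᵢ(Kᵢ−1)/(1+ψ(Kᵢ−1)) = 0.
Check two-phase: ΣzᵢKᵢ = 1.356 > 1 and Σzᵢ/Kᵢ = 1.107 > 1, so g(0) = 0.356 > 0 and g(1) = -0.107 < 0.
Iterate (Newton) starting at ψ = 0.5:
  ψ = 0.500: g = 0.1334, g' = -0.394 → ψ = 0.839
  ψ = 0.839: g = -0.0132, g' = -0.508 → ψ = 0.813
Converged at ψ = 0.813.
Then V = ψ·F = 0.8126·211.8 = 172.1 mol/h and L = F − V = 39.7 mol/h.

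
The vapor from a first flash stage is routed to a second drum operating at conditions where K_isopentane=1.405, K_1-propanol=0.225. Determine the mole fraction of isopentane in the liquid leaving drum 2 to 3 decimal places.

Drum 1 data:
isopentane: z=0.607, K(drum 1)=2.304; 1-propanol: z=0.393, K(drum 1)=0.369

Drum 1:
Binary case is linear: z₁(K₁−1)(1+ψ₁(K₂−1)) + z₂(K₂−1)(1+ψ₁(K₁−1)) = 0
⇒ ψ₁ = [z₁(K₁−1)+z₂(K₂−1)] / [−(K₁−1)(K₂−1)] = 0.5435/0.8228 = 0.661
Drum-1 compositions:
  isopentane: x = 0.326, y = 0.751
  1-propanol: x = 0.674, y = 0.249
Drum-2 feed = drum-1 vapor: z₂ = (0.7513, 0.2487).
Drum 2:
Material balance + equilibrium reduce to Σ zᵢ(Kᵢ−1)/(1+ψ₂(Kᵢ−1)) = 0.
g(0) = ΣzᵢKᵢ − 1 = 0.112 and g(1) = 1 − Σzᵢ/Kᵢ = -0.640, so a root lies in (0, 1).
Binary case is linear: z₁(K₁−1)(1+ψ₂(K₂−1)) + z₂(K₂−1)(1+ψ₂(K₁−1)) = 0
⇒ ψ₂ = [z₁(K₁−1)+z₂(K₂−1)] / [−(K₁−1)(K₂−1)] = 0.1116/0.3139 = 0.355
  isopentane: x = 0.657, y = 0.923
  1-propanol: x = 0.343, y = 0.077

x_isopentane (drum 2) = 0.657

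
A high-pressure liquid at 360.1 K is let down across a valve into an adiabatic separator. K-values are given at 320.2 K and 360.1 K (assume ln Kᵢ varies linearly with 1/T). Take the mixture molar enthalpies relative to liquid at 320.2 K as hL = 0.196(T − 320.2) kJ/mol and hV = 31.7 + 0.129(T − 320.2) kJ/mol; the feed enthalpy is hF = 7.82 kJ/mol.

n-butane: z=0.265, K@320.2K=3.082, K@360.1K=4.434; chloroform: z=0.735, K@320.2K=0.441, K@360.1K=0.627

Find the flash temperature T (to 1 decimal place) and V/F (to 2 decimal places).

Adiabatic flash: solve Rachford–Rice at each trial T, then check hF = ψ·hV(T) + (1−ψ)·hL(T).
  T = 320.2 K: K = (3.082, 0.441), RR gives ψ = 0.121, H_out = 3.837 kJ/mol
  T = 360.1 K: K = (4.434, 0.627), RR gives ψ = 0.496, H_out = 22.230 kJ/mol
  T = 340.1 K: K = (3.735, 0.531), RR gives ψ = 0.296, H_out = 12.899 kJ/mol
  T = 330.1 K: K = (3.401, 0.485), RR gives ψ = 0.208, H_out = 8.411 kJ/mol
  T = 325.1 K: K = (3.238, 0.463), RR gives ψ = 0.165, H_out = 6.129 kJ/mol
  T = 327.6 K: K = (3.319, 0.474), RR gives ψ = 0.187, H_out = 7.276 kJ/mol
  T = 328.9 K: K = (3.362, 0.480), RR gives ψ = 0.198, H_out = 7.868 kJ/mol
Linear interpolation between T = 327.6 (H_out = 7.276) and T = 328.9 (H_out = 7.868) on hF = 7.82 gives T ≈ 328.8 K, at which ψ = 0.20.

T = 328.8 K, V/F = 0.20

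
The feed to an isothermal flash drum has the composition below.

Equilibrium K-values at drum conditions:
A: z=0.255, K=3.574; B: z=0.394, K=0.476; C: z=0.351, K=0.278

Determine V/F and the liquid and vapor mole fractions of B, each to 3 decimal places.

V/F = 0.123, x_B = 0.421, y_B = 0.200

Rachford–Rice: g(V/F) = Σ zᵢ(Kᵢ−1)/(1+V/F(Kᵢ−1)) = 0.
g(0) = ΣzᵢKᵢ − 1 = 0.196 and g(1) = 1 − Σzᵢ/Kᵢ = -1.162, so a root lies in (0, 1).
Iterate (Newton) starting at V/F = 0.5:
  V/F = 0.500: g = -0.3893, g' = -0.970 → V/F = 0.099
  V/F = 0.099: g = 0.0331, g' = -1.407 → V/F = 0.122
  V/F = 0.122: g = 0.0010, g' = -1.322 → V/F = 0.123
Converged at V/F = 0.123.
Compositions from xᵢ = zᵢ/(1+V/F(Kᵢ−1)), yᵢ = Kᵢxᵢ:
  A: x = 0.194, y = 0.692
  B: x = 0.421, y = 0.200
  C: x = 0.385, y = 0.107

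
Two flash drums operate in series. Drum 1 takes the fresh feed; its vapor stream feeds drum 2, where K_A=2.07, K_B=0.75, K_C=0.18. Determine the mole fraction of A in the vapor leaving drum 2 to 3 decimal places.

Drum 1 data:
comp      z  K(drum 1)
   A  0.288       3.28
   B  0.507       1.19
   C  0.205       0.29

y_A (drum 2) = 0.545

Drum 1:
Let ψ₁ = V/F and solve Σ zᵢ(Kᵢ−1)/(1+ψ₁(Kᵢ−1)) = 0.
Feasibility: ΣzᵢKᵢ = 1.607, Σzᵢ/Kᵢ = 1.221 — both > 1, two phases present.
Iterate (Newton) starting at ψ₁ = 0.57:
  ψ₁ = 0.570: g = 0.1280, g' = -0.590 → ψ₁ = 0.787
  ψ₁ = 0.787: g = -0.0111, g' = -0.736 → ψ₁ = 0.772
Converged at ψ₁ = 0.772.
Drum-1 compositions:
  A: x = 0.104, y = 0.342
  B: x = 0.442, y = 0.526
  C: x = 0.453, y = 0.132
Drum-2 feed = drum-1 vapor: z₂ = (0.3423, 0.5262, 0.1315).
Drum 2:
Newton iteration, ψ₂⁰ = 0.5:
  ψ₂ = 0.500: g = -0.0945, g' = -0.463 → ψ₂ = 0.296
  ψ₂ = 0.296: g = -0.0063, g' = -0.419 → ψ₂ = 0.281
Converged at ψ₂ = 0.281.
  A: x = 0.263, y = 0.545
  B: x = 0.566, y = 0.424
  C: x = 0.171, y = 0.031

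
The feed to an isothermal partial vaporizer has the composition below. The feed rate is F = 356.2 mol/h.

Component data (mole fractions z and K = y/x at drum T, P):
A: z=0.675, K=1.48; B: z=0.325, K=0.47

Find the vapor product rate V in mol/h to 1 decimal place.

Material balance + equilibrium reduce to Σ zᵢ(Kᵢ−1)/(1+ψ(Kᵢ−1)) = 0.
Check two-phase: ΣzᵢKᵢ = 1.152 > 1 and Σzᵢ/Kᵢ = 1.148 > 1, so g(0) = 0.152 > 0 and g(1) = -0.148 < 0.
Newton–Raphson from ψ = 0.37:
  ψ = 0.370: g = 0.0609, g' = -0.253 → ψ = 0.610
  ψ = 0.610: g = -0.0040, g' = -0.292 → ψ = 0.597
Converged at ψ = 0.597.
Then V = ψ·F = 0.5965·356.2 = 212.5 mol/h and L = F − V = 143.7 mol/h.

V = 212.5 mol/h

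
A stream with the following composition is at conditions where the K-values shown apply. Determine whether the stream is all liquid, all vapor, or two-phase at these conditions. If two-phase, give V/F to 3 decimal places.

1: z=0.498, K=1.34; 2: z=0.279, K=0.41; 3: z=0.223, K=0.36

all liquid

ΣzᵢKᵢ = 0.862; Σzᵢ/Kᵢ = 1.672.
Since ΣzᵢKᵢ < 1 the mixture is below its bubble point — single liquid phase.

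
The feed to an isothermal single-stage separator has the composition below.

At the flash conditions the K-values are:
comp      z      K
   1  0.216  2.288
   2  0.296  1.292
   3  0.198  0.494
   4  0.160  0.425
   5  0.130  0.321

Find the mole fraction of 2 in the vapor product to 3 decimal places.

Newton iteration, β⁰ = 0.5:
  β = 0.500: g = -0.1522, g' = -0.484 → β = 0.186
  β = 0.186: g = -0.0080, g' = -0.463 → β = 0.168
Converged at β = 0.168.
Compositions from xᵢ = zᵢ/(1+β(Kᵢ−1)), yᵢ = Kᵢxᵢ:
  1: x = 0.178, y = 0.406
  2: x = 0.282, y = 0.365
  3: x = 0.216, y = 0.107
  4: x = 0.177, y = 0.075
  5: x = 0.147, y = 0.047

y_2 = 0.365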